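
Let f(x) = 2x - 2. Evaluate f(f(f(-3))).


-38


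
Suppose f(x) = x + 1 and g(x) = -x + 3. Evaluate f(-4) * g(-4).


-21


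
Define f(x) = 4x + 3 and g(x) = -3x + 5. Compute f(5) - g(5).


f(5) = 23
g(5) = -10
Difference = 33

33


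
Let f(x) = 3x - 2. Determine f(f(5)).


f(5) = 13
f(13) = 37

37


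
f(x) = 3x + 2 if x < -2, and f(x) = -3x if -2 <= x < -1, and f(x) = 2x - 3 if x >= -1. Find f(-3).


-7


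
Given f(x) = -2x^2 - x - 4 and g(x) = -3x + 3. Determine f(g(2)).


g(2) = -3
f(-3) = (-2)*(-3)^2 - 1*(-3) - 4 = -19

-19


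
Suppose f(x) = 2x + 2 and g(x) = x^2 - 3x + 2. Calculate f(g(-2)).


26


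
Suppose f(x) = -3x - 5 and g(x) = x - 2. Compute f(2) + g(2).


f(2) = -11
g(2) = 0
Sum = -11

-11


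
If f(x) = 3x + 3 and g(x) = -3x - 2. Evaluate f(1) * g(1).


f(1) = 6
g(1) = -5
Product = -30

-30


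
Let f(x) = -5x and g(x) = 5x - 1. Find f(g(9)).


g(9) = 44
f(44) = -220

-220


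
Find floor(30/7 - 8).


30/7 = 4.2857
4.2857 - 8 = -3.7143
floor(-3.7143) = -4

-4


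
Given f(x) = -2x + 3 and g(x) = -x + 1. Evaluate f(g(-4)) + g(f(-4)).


f(g(-4)) = -7
g(f(-4)) = -10
Sum = -17

-17


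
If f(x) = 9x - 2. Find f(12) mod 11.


7


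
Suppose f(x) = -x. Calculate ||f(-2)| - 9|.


f(-2) = 2
|2| = 2
|2 - 9| = 7

7


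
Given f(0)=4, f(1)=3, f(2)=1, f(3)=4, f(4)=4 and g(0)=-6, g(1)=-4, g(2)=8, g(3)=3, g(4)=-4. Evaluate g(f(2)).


f(2) = 1
g(1) = -4

-4


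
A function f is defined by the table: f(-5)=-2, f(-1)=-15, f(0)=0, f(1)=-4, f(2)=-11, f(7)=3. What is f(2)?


Reading from the table at x = 2

-11


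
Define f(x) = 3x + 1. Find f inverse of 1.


Solve 3x + 1 = 1
x = (1 - 1) / 3 = 0

0


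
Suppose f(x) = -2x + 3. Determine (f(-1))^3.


f(-1) = 5
(5)^3 = 125

125


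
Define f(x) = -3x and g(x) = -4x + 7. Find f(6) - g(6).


f(6) = -18
g(6) = -17
Difference = -1

-1


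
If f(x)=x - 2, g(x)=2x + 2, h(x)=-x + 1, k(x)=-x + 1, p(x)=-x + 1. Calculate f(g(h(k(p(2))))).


p(2) = -1
k(-1) = 2
h(2) = -1
g(-1) = 0
f(0) = -2

-2


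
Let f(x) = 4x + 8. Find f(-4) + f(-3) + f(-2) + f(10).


36


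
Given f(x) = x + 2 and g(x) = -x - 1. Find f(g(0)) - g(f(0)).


4


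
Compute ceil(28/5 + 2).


8


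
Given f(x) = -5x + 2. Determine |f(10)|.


f(10) = -48
|-48| = 48

48


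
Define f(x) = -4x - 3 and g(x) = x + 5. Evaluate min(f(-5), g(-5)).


f(-5) = 17
g(-5) = 0
min = 0

0


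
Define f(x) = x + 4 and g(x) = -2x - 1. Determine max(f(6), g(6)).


f(6) = 10
g(6) = -13
max = 10

10


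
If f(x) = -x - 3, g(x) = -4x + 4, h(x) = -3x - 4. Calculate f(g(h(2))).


h(2) = -10
g(-10) = 44
f(44) = -47

-47


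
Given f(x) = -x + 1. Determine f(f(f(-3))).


f(-3) = 4
f(4) = -3
f(-3) = 4

4


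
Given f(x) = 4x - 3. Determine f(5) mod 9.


f(5) = 17
17 mod 9 = 8

8


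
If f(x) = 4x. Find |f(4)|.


f(4) = 16
|16| = 16

16


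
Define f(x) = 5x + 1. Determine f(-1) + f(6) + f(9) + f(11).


f(-1) = -4
f(6) = 31
f(9) = 46
f(11) = 56
Sum = 129

129


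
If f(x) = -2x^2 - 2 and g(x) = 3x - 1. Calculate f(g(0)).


-4


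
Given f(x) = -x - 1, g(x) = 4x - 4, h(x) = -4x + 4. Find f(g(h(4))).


h(4) = -12
g(-12) = -52
f(-52) = 51

51


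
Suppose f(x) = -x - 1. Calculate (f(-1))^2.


0


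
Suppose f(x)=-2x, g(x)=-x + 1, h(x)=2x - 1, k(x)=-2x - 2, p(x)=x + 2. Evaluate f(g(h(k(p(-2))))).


-12


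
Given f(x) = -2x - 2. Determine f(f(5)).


f(5) = -12
f(-12) = 22

22


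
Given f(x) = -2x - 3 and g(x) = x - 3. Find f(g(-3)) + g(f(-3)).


f(g(-3)) = 9
g(f(-3)) = 0
Sum = 9

9


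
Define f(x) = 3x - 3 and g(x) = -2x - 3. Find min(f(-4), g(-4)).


f(-4) = -15
g(-4) = 5
min = -15

-15


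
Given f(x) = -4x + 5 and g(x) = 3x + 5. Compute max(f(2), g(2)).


f(2) = -3
g(2) = 11
max = 11

11


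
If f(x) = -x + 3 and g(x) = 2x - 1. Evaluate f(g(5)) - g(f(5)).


f(g(5)) = -6
g(f(5)) = -5
Difference = -1

-1


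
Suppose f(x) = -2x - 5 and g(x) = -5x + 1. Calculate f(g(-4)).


g(-4) = 21
f(21) = -47

-47


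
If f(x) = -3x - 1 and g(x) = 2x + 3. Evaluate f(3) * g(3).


f(3) = -10
g(3) = 9
Product = -90

-90


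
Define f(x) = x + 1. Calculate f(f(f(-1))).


f(-1) = 0
f(0) = 1
f(1) = 2

2


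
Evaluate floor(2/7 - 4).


-4


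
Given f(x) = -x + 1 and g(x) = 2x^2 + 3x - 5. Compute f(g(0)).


6


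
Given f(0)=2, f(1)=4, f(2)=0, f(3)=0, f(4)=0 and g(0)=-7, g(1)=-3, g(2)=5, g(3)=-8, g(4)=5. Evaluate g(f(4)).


-7


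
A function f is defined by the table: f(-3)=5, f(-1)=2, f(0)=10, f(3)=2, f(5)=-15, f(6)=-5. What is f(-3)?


Reading from the table at x = -3

5


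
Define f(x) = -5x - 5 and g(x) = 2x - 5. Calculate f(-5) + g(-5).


f(-5) = 20
g(-5) = -15
Sum = 5

5


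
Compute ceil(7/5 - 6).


7/5 = 1.4
1.4 - 6 = -4.6
ceil(-4.6) = -4

-4


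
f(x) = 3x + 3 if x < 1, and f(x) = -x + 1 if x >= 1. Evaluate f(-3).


-3 satisfies x < 1
f(-3) = -6

-6


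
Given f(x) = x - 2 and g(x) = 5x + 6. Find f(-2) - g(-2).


f(-2) = -4
g(-2) = -4
Difference = 0

0


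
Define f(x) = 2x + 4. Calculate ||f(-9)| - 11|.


3


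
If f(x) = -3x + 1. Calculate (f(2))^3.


f(2) = -5
(-5)^3 = -125

-125


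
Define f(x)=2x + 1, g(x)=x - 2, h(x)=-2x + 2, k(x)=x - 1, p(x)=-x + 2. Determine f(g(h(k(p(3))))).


p(3) = -1
k(-1) = -2
h(-2) = 6
g(6) = 4
f(4) = 9

9


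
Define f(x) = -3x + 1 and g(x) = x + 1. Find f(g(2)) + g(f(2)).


f(g(2)) = -8
g(f(2)) = -4
Sum = -12

-12


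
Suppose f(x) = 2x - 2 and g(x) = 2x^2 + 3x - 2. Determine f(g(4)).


g(4) = 42
f(42) = 82

82


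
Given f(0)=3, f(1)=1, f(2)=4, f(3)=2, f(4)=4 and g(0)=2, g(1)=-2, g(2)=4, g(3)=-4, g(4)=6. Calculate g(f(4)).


f(4) = 4
g(4) = 6

6


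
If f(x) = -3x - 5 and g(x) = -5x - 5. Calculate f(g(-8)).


g(-8) = 35
f(35) = -110

-110


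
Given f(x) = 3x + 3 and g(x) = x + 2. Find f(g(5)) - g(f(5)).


f(g(5)) = 24
g(f(5)) = 20
Difference = 4

4


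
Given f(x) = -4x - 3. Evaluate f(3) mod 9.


f(3) = -15
-15 mod 9 = 3

3


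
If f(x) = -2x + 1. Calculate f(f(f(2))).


f(2) = -3
f(-3) = 7
f(7) = -13

-13


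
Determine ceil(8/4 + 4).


6


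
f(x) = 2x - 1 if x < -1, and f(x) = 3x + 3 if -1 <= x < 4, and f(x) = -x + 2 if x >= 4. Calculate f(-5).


-11


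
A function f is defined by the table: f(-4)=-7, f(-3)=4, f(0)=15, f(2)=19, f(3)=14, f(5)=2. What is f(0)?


Reading from the table at x = 0

15


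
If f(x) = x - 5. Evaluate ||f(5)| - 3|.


f(5) = 0
|0| = 0
|0 - 3| = 3

3


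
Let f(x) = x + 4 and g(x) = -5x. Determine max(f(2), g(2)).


f(2) = 6
g(2) = -10
max = 6

6


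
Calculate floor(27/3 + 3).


27/3 = 9
9 + 3 = 12
floor(12) = 12

12


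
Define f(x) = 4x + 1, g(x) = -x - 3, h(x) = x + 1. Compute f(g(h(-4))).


h(-4) = -3
g(-3) = 0
f(0) = 1

1


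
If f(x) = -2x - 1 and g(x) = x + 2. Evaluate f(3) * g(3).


f(3) = -7
g(3) = 5
Product = -35

-35


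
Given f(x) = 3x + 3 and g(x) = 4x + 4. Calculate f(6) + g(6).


f(6) = 21
g(6) = 28
Sum = 49

49


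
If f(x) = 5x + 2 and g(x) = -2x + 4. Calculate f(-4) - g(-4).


f(-4) = -18
g(-4) = 12
Difference = -30

-30


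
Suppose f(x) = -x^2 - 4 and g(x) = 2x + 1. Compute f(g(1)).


g(1) = 3
f(3) = (-1)*(3)^2 - 4 = -13

-13


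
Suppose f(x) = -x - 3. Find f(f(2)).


f(2) = -5
f(-5) = 2

2


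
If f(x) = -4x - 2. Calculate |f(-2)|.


f(-2) = 6
|6| = 6

6


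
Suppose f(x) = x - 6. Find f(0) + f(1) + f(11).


f(0) = -6
f(1) = -5
f(11) = 5
Sum = -6

-6


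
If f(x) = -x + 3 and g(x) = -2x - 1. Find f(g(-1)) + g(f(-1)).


-7


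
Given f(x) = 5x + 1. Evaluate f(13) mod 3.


f(13) = 66
66 mod 3 = 0

0


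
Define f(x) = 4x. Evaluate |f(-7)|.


f(-7) = -28
|-28| = 28

28


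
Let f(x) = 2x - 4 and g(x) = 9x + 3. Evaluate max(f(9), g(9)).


f(9) = 14
g(9) = 84
max = 84

84


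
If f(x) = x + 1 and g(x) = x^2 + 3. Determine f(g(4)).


g(4) = 19
f(19) = 20

20


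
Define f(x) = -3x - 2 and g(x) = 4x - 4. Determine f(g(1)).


g(1) = 0
f(0) = -2

-2


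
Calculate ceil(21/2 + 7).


21/2 = 10.5
10.5 + 7 = 17.5
ceil(17.5) = 18

18


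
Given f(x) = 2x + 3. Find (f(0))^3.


f(0) = 3
(3)^3 = 27

27


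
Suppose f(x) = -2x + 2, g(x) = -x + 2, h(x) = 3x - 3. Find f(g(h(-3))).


h(-3) = -12
g(-12) = 14
f(14) = -26

-26


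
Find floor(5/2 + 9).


11


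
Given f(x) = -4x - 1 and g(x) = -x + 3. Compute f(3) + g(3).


f(3) = -13
g(3) = 0
Sum = -13

-13


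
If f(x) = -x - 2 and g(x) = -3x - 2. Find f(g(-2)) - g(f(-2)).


f(g(-2)) = -6
g(f(-2)) = -2
Difference = -4

-4


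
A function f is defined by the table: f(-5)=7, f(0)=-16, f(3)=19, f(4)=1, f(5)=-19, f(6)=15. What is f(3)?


19


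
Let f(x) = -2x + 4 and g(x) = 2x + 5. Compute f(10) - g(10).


-41


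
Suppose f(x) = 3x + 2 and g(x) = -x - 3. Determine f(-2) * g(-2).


f(-2) = -4
g(-2) = -1
Product = 4

4


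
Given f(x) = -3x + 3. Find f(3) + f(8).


f(3) = -6
f(8) = -21
Sum = -27

-27


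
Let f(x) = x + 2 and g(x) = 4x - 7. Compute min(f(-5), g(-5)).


f(-5) = -3
g(-5) = -27
min = -27

-27


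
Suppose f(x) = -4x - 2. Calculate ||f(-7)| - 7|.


f(-7) = 26
|26| = 26
|26 - 7| = 19

19


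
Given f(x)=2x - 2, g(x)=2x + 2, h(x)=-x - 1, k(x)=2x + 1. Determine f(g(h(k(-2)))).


k(-2) = -3
h(-3) = 2
g(2) = 6
f(6) = 10

10


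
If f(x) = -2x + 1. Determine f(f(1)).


3


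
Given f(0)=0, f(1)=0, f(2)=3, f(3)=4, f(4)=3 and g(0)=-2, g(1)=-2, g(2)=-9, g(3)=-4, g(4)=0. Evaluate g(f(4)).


f(4) = 3
g(3) = -4

-4


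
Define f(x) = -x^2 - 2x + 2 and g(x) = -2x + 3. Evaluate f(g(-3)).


g(-3) = 9
f(9) = (-1)*(9)^2 - 2*(9) + 2 = -97

-97


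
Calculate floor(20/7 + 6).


20/7 = 2.8571
2.8571 + 6 = 8.8571
floor(8.8571) = 8

8


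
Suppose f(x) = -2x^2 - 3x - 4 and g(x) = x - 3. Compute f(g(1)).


g(1) = -2
f(-2) = (-2)*(-2)^2 - 3*(-2) - 4 = -6

-6


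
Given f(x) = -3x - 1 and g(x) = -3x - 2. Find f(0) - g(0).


1


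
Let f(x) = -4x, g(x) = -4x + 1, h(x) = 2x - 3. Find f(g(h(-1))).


h(-1) = -5
g(-5) = 21
f(21) = -84

-84


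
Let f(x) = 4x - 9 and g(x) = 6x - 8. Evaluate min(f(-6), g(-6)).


f(-6) = -33
g(-6) = -44
min = -44

-44


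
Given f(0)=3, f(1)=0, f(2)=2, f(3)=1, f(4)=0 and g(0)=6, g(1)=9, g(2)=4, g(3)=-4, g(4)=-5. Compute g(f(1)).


f(1) = 0
g(0) = 6

6


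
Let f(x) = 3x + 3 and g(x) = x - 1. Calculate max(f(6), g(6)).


f(6) = 21
g(6) = 5
max = 21

21


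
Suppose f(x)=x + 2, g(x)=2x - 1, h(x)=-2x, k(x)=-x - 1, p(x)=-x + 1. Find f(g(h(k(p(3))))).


p(3) = -2
k(-2) = 1
h(1) = -2
g(-2) = -5
f(-5) = -3

-3


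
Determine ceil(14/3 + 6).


14/3 = 4.6667
4.6667 + 6 = 10.6667
ceil(10.6667) = 11

11


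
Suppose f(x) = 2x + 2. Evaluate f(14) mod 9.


f(14) = 30
30 mod 9 = 3

3


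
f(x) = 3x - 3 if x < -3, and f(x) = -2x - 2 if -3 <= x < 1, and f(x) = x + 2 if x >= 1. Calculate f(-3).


-3 satisfies -3 <= x < 1
f(-3) = 4

4


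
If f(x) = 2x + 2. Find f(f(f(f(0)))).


30


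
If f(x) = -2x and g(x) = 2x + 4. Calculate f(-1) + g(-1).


f(-1) = 2
g(-1) = 2
Sum = 4

4


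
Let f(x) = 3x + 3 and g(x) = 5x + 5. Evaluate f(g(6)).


g(6) = 35
f(35) = 108

108


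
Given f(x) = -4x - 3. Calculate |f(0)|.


f(0) = -3
|-3| = 3

3


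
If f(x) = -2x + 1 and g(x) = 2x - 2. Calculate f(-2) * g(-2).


f(-2) = 5
g(-2) = -6
Product = -30

-30


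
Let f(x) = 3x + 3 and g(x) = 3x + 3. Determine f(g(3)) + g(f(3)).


f(g(3)) = 39
g(f(3)) = 39
Sum = 78

78


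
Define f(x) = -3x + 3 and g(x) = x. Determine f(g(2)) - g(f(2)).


f(g(2)) = -3
g(f(2)) = -3
Difference = 0

0


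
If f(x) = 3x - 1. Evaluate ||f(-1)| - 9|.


f(-1) = -4
|-4| = 4
|4 - 9| = 5

5


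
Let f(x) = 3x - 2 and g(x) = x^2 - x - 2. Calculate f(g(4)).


g(4) = 10
f(10) = 28

28


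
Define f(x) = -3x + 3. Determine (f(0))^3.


27


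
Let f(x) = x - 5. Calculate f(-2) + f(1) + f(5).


f(-2) = -7
f(1) = -4
f(5) = 0
Sum = -11

-11


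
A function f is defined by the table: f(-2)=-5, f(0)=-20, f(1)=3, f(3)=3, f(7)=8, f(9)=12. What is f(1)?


3


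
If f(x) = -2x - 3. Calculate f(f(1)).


f(1) = -5
f(-5) = 7

7


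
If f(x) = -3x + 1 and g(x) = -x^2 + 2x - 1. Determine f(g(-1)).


g(-1) = -4
f(-4) = 13

13


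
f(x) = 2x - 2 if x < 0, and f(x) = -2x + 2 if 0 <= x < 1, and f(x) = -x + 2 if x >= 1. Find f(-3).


-8


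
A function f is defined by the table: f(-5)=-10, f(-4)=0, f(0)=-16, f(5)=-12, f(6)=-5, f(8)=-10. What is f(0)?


Reading from the table at x = 0

-16


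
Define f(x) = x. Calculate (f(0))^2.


f(0) = 0
(0)^2 = 0

0


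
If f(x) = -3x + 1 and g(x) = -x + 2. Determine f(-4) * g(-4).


78


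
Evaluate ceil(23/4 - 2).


23/4 = 5.75
5.75 - 2 = 3.75
ceil(3.75) = 4

4


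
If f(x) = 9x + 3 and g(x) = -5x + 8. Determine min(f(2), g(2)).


f(2) = 21
g(2) = -2
min = -2

-2


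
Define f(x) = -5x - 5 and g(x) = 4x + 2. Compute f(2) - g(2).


f(2) = -15
g(2) = 10
Difference = -25

-25


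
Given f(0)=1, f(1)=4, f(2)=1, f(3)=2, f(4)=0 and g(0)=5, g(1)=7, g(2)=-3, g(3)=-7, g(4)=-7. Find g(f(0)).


f(0) = 1
g(1) = 7

7


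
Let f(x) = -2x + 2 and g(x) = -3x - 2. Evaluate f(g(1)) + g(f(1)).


f(g(1)) = 12
g(f(1)) = -2
Sum = 10

10


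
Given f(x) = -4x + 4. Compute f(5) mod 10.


4


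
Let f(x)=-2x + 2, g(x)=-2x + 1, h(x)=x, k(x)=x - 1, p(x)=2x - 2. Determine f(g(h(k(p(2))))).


p(2) = 2
k(2) = 1
h(1) = 1
g(1) = -1
f(-1) = 4

4


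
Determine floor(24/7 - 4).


24/7 = 3.4286
3.4286 - 4 = -0.5714
floor(-0.5714) = -1

-1


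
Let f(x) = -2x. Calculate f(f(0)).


0


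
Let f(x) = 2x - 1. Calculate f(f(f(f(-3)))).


f(-3) = -7
f(-7) = -15
f(-15) = -31
f(-31) = -63

-63


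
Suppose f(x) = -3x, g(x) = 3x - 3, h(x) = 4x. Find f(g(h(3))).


h(3) = 12
g(12) = 33
f(33) = -99

-99


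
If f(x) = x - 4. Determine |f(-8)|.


f(-8) = -12
|-12| = 12

12


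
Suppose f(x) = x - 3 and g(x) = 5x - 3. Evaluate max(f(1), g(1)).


f(1) = -2
g(1) = 2
max = 2

2


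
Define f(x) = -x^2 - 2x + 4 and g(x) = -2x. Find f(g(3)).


g(3) = -6
f(-6) = (-1)*(-6)^2 - 2*(-6) + 4 = -20

-20


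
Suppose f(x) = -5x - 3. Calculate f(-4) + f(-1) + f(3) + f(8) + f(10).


-95


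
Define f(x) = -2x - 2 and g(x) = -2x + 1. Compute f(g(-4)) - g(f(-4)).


f(g(-4)) = -20
g(f(-4)) = -11
Difference = -9

-9


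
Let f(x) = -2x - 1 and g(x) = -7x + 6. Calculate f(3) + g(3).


f(3) = -7
g(3) = -15
Sum = -22

-22


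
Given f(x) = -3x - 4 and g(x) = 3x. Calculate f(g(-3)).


g(-3) = -9
f(-9) = 23

23


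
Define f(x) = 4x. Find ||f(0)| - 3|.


3


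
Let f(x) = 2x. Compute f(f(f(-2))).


f(-2) = -4
f(-4) = -8
f(-8) = -16

-16


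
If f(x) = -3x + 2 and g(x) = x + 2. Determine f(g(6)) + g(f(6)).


-36


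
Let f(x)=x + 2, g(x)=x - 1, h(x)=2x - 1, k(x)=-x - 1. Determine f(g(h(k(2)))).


k(2) = -3
h(-3) = -7
g(-7) = -8
f(-8) = -6

-6


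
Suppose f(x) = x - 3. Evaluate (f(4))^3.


1


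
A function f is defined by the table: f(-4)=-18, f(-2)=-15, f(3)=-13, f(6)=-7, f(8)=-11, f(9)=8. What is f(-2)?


Reading from the table at x = -2

-15


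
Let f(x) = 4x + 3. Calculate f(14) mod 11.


4


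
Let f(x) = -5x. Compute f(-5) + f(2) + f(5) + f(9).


f(-5) = 25
f(2) = -10
f(5) = -25
f(9) = -45
Sum = -55

-55


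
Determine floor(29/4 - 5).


2


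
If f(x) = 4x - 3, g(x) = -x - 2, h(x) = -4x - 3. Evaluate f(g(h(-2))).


-31


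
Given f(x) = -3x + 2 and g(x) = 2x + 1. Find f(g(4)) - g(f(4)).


f(g(4)) = -25
g(f(4)) = -19
Difference = -6

-6


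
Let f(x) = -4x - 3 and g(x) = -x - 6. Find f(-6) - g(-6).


f(-6) = 21
g(-6) = 0
Difference = 21

21


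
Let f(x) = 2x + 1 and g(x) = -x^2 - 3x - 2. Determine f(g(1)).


g(1) = -6
f(-6) = -11

-11


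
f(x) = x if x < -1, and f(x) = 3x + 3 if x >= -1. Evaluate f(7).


7 satisfies x >= -1
f(7) = 24

24


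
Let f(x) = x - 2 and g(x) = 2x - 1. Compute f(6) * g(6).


f(6) = 4
g(6) = 11
Product = 44

44


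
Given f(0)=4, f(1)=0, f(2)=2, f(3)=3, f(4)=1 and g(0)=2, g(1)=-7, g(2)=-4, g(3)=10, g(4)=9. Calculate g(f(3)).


f(3) = 3
g(3) = 10

10


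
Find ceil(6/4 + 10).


6/4 = 1.5
1.5 + 10 = 11.5
ceil(11.5) = 12

12


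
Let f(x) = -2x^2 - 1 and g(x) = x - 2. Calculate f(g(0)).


-9


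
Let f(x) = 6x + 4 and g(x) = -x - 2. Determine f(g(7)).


g(7) = -9
f(-9) = -50

-50


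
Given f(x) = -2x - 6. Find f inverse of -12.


Solve -2x - 6 = -12
x = (-12 + 6) / (-2) = 3

3


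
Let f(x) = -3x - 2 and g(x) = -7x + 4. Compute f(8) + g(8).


f(8) = -26
g(8) = -52
Sum = -78

-78


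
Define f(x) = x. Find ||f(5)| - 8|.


f(5) = 5
|5| = 5
|5 - 8| = 3

3


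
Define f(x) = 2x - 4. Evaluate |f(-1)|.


f(-1) = -6
|-6| = 6

6


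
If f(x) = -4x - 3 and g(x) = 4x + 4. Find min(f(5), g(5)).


f(5) = -23
g(5) = 24
min = -23

-23


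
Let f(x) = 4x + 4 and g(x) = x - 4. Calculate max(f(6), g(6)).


f(6) = 28
g(6) = 2
max = 28

28


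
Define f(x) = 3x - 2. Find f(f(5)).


f(5) = 13
f(13) = 37

37


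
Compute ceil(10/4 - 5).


10/4 = 2.5
2.5 - 5 = -2.5
ceil(-2.5) = -2

-2


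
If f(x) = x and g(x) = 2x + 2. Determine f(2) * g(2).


f(2) = 2
g(2) = 6
Product = 12

12


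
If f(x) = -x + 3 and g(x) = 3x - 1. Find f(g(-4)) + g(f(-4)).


f(g(-4)) = 16
g(f(-4)) = 20
Sum = 36

36


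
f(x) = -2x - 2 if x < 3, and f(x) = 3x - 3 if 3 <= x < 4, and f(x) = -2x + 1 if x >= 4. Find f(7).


-13


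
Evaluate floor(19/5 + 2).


19/5 = 3.8
3.8 + 2 = 5.8
floor(5.8) = 5

5


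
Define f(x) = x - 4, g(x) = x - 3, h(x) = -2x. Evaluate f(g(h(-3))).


h(-3) = 6
g(6) = 3
f(3) = -1

-1


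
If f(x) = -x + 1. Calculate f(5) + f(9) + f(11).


-22


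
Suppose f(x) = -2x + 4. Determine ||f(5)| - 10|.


f(5) = -6
|-6| = 6
|6 - 10| = 4

4


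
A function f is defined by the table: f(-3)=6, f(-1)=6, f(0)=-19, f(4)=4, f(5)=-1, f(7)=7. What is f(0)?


-19


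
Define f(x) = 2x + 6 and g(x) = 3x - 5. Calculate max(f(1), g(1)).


f(1) = 8
g(1) = -2
max = 8

8


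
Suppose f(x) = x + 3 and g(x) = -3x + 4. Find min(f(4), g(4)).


f(4) = 7
g(4) = -8
min = -8

-8


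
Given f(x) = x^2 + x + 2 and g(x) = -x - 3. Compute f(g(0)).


8


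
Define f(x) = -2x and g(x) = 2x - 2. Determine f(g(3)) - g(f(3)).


f(g(3)) = -8
g(f(3)) = -14
Difference = 6

6


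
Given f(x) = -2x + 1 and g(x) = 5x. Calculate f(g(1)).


g(1) = 5
f(5) = -9

-9


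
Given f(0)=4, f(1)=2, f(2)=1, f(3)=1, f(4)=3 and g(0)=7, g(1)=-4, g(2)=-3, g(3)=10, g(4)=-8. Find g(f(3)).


f(3) = 1
g(1) = -4

-4


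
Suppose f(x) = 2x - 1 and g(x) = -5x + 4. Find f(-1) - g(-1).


f(-1) = -3
g(-1) = 9
Difference = -12

-12


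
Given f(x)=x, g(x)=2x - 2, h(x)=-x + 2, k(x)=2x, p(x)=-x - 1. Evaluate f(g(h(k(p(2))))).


p(2) = -3
k(-3) = -6
h(-6) = 8
g(8) = 14
f(14) = 14

14


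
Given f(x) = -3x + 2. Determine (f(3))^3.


f(3) = -7
(-7)^3 = -343

-343


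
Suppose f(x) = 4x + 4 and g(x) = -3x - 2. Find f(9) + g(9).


f(9) = 40
g(9) = -29
Sum = 11

11


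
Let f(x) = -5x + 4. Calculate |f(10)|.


f(10) = -46
|-46| = 46

46


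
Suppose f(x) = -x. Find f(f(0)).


f(0) = 0
f(0) = 0

0


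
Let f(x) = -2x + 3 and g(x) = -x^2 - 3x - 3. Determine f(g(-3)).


g(-3) = -3
f(-3) = 9

9


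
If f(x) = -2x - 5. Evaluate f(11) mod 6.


f(11) = -27
-27 mod 6 = 3

3


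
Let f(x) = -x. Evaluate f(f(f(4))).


f(4) = -4
f(-4) = 4
f(4) = -4

-4


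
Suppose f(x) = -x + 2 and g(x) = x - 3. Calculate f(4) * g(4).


f(4) = -2
g(4) = 1
Product = -2

-2


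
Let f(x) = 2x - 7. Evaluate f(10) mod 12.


f(10) = 13
13 mod 12 = 1

1


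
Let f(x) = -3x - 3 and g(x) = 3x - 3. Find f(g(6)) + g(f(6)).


f(g(6)) = -48
g(f(6)) = -66
Sum = -114

-114


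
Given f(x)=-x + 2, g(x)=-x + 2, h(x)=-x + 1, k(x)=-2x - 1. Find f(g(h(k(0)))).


k(0) = -1
h(-1) = 2
g(2) = 0
f(0) = 2

2


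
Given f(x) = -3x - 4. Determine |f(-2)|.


f(-2) = 2
|2| = 2

2


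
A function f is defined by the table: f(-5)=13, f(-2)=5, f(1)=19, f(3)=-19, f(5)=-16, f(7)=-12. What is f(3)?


Reading from the table at x = 3

-19


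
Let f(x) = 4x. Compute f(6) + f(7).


f(6) = 24
f(7) = 28
Sum = 52

52


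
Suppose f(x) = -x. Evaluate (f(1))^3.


f(1) = -1
(-1)^3 = -1

-1


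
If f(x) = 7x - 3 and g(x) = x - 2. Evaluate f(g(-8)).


g(-8) = -10
f(-10) = -73

-73


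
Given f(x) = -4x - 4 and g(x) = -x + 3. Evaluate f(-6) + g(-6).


29


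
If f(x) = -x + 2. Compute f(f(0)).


f(0) = 2
f(2) = 0

0


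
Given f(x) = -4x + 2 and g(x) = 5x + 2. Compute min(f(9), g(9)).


f(9) = -34
g(9) = 47
min = -34

-34


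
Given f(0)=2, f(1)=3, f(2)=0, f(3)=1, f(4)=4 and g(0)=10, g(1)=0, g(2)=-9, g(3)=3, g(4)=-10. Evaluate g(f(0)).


f(0) = 2
g(2) = -9

-9


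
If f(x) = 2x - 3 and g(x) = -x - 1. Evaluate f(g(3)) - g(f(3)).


f(g(3)) = -11
g(f(3)) = -4
Difference = -7

-7


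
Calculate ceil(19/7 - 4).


-1


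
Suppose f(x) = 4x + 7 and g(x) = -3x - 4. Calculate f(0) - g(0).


f(0) = 7
g(0) = -4
Difference = 11

11


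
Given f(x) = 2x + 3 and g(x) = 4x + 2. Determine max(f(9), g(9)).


f(9) = 21
g(9) = 38
max = 38

38


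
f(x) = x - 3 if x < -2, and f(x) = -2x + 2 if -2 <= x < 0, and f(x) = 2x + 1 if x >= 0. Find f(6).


6 satisfies x >= 0
f(6) = 13

13


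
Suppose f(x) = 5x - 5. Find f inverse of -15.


Solve 5x - 5 = -15
x = (-15 + 5) / 5 = -2

-2


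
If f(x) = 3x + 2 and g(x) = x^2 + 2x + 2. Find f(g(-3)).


g(-3) = 5
f(5) = 17

17


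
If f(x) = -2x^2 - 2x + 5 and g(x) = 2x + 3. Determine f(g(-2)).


g(-2) = -1
f(-1) = (-2)*(-1)^2 - 2*(-1) + 5 = 5

5


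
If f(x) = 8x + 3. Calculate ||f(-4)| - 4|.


f(-4) = -29
|-29| = 29
|29 - 4| = 25

25


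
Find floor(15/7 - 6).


15/7 = 2.1429
2.1429 - 6 = -3.8571
floor(-3.8571) = -4

-4


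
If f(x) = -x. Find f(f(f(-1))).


f(-1) = 1
f(1) = -1
f(-1) = 1

1


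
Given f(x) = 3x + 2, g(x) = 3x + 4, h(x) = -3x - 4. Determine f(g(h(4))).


h(4) = -16
g(-16) = -44
f(-44) = -130

-130


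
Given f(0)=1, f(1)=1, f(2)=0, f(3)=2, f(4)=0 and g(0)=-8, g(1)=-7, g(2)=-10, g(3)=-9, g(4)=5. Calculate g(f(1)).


f(1) = 1
g(1) = -7

-7


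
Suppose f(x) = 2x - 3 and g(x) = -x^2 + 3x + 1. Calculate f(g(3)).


g(3) = 1
f(1) = -1

-1


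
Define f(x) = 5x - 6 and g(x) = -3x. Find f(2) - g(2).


10


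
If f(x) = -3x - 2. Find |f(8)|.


f(8) = -26
|-26| = 26

26


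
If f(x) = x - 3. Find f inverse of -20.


-17


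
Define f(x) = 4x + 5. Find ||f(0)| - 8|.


f(0) = 5
|5| = 5
|5 - 8| = 3

3


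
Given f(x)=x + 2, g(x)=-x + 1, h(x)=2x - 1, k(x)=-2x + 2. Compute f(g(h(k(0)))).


k(0) = 2
h(2) = 3
g(3) = -2
f(-2) = 0

0


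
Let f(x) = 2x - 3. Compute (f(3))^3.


f(3) = 3
(3)^3 = 27

27


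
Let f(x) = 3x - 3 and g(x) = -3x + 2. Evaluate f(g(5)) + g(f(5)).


-76


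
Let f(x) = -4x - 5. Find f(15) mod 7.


f(15) = -65
-65 mod 7 = 5

5


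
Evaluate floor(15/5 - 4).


15/5 = 3
3 - 4 = -1
floor(-1) = -1

-1


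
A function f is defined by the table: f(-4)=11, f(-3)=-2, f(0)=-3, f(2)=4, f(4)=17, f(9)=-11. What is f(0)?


Reading from the table at x = 0

-3


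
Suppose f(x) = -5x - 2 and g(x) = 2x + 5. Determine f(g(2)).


g(2) = 9
f(9) = -47

-47


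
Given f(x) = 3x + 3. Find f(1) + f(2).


f(1) = 6
f(2) = 9
Sum = 15

15


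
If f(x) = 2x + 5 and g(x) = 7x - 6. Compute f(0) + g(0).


f(0) = 5
g(0) = -6
Sum = -1

-1


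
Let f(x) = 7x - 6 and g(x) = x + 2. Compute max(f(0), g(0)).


f(0) = -6
g(0) = 2
max = 2

2


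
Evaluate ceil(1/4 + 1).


1/4 = 0.25
0.25 + 1 = 1.25
ceil(1.25) = 2

2


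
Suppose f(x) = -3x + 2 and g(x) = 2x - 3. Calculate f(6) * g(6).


f(6) = -16
g(6) = 9
Product = -144

-144


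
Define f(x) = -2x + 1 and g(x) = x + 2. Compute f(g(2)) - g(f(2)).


f(g(2)) = -7
g(f(2)) = -1
Difference = -6

-6


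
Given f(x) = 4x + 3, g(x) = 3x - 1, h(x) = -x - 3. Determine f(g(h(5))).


h(5) = -8
g(-8) = -25
f(-25) = -97

-97


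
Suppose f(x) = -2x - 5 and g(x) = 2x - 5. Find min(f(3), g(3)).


-11


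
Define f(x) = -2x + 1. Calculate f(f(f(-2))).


f(-2) = 5
f(5) = -9
f(-9) = 19

19


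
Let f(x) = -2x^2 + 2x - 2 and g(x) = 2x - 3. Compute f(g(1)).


g(1) = -1
f(-1) = (-2)*(-1)^2 + 2*(-1) - 2 = -6

-6


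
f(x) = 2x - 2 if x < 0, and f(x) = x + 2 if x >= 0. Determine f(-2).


-2 satisfies x < 0
f(-2) = -6

-6


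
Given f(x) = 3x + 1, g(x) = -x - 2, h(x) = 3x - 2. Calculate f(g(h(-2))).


19


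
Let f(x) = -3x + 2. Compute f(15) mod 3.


f(15) = -43
-43 mod 3 = 2

2


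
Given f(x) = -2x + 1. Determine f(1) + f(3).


f(1) = -1
f(3) = -5
Sum = -6

-6


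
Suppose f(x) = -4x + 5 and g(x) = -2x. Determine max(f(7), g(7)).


f(7) = -23
g(7) = -14
max = -14

-14


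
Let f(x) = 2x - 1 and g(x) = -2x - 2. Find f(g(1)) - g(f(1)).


f(g(1)) = -9
g(f(1)) = -4
Difference = -5

-5


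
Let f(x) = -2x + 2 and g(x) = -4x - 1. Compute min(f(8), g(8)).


f(8) = -14
g(8) = -33
min = -33

-33


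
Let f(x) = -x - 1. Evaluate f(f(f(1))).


f(1) = -2
f(-2) = 1
f(1) = -2

-2


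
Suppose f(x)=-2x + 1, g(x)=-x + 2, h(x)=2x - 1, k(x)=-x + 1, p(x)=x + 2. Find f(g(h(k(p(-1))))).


p(-1) = 1
k(1) = 0
h(0) = -1
g(-1) = 3
f(3) = -5

-5


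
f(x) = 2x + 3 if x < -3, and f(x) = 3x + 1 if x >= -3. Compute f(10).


31


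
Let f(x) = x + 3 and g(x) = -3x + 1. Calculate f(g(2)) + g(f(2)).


f(g(2)) = -2
g(f(2)) = -14
Sum = -16

-16


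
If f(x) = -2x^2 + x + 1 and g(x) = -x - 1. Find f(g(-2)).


g(-2) = 1
f(1) = (-2)*(1)^2 + 1*(1) + 1 = 0

0


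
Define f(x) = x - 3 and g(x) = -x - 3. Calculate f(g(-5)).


g(-5) = 2
f(2) = -1

-1


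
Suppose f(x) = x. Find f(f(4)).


f(4) = 4
f(4) = 4

4


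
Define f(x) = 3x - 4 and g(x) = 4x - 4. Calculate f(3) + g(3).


f(3) = 5
g(3) = 8
Sum = 13

13


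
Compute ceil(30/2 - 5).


30/2 = 15
15 - 5 = 10
ceil(10) = 10

10


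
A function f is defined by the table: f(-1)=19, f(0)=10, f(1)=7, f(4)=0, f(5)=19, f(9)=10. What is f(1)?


Reading from the table at x = 1

7


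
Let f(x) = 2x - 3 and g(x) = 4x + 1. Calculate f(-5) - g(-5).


f(-5) = -13
g(-5) = -19
Difference = 6

6


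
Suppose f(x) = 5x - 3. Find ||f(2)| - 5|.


f(2) = 7
|7| = 7
|7 - 5| = 2

2


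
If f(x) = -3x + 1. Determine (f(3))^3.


-512


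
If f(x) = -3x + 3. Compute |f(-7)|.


f(-7) = 24
|24| = 24

24


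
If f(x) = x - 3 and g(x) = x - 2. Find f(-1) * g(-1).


12


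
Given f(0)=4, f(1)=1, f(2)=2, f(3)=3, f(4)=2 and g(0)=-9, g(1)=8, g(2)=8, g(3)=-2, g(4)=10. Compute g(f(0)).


f(0) = 4
g(4) = 10

10


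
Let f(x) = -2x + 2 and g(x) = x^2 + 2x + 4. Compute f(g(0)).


g(0) = 4
f(4) = -6

-6


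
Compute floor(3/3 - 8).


3/3 = 1
1 - 8 = -7
floor(-7) = -7

-7


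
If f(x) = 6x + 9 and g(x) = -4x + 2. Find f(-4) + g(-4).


f(-4) = -15
g(-4) = 18
Sum = 3

3


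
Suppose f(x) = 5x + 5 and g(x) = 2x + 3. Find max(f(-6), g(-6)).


f(-6) = -25
g(-6) = -9
max = -9

-9


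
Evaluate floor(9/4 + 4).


9/4 = 2.25
2.25 + 4 = 6.25
floor(6.25) = 6

6


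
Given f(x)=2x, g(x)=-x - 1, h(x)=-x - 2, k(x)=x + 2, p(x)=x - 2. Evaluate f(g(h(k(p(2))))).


p(2) = 0
k(0) = 2
h(2) = -4
g(-4) = 3
f(3) = 6

6


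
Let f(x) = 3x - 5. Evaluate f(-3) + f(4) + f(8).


f(-3) = -14
f(4) = 7
f(8) = 19
Sum = 12

12


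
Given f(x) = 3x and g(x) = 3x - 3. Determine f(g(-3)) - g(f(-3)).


-6


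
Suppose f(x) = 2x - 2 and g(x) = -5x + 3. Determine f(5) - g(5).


f(5) = 8
g(5) = -22
Difference = 30

30


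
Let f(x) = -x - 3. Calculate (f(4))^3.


f(4) = -7
(-7)^3 = -343

-343


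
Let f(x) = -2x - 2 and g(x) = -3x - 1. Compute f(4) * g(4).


f(4) = -10
g(4) = -13
Product = 130

130


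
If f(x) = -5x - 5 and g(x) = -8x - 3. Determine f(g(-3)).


g(-3) = 21
f(21) = -110

-110


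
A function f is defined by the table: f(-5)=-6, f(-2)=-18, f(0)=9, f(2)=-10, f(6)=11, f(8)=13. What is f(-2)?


Reading from the table at x = -2

-18


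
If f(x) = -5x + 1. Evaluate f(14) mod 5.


f(14) = -69
-69 mod 5 = 1

1


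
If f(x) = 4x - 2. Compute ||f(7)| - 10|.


f(7) = 26
|26| = 26
|26 - 10| = 16

16


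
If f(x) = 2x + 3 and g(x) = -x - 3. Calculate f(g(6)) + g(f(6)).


f(g(6)) = -15
g(f(6)) = -18
Sum = -33

-33


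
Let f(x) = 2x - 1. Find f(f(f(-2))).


-23


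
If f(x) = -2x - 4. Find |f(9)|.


f(9) = -22
|-22| = 22

22


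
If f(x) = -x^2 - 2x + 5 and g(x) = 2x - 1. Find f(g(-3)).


g(-3) = -7
f(-7) = (-1)*(-7)^2 - 2*(-7) + 5 = -30

-30


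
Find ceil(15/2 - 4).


4


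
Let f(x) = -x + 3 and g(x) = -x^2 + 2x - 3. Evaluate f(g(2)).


g(2) = -3
f(-3) = 6

6


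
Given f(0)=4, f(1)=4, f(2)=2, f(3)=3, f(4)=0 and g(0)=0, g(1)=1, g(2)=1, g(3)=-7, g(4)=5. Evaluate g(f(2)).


f(2) = 2
g(2) = 1

1


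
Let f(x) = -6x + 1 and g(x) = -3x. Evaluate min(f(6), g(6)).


f(6) = -35
g(6) = -18
min = -35

-35


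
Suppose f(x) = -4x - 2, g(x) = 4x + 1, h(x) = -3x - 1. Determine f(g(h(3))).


h(3) = -10
g(-10) = -39
f(-39) = 154

154


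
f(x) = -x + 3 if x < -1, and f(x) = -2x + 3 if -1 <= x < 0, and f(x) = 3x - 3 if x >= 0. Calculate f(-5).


-5 satisfies x < -1
f(-5) = 8

8


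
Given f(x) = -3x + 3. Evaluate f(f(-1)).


f(-1) = 6
f(6) = -15

-15


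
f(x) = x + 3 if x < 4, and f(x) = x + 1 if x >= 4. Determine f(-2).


1


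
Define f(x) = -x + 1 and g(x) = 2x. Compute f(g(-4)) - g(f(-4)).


-1


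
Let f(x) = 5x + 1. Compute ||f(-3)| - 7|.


f(-3) = -14
|-14| = 14
|14 - 7| = 7

7


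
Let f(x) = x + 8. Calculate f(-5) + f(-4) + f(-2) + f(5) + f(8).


f(-5) = 3
f(-4) = 4
f(-2) = 6
f(5) = 13
f(8) = 16
Sum = 42

42


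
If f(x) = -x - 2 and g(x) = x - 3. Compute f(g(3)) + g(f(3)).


f(g(3)) = -2
g(f(3)) = -8
Sum = -10

-10


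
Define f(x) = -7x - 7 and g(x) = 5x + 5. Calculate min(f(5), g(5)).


f(5) = -42
g(5) = 30
min = -42

-42


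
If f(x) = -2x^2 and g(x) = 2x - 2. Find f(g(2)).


g(2) = 2
f(2) = (-2)*(2)^2 = -8

-8


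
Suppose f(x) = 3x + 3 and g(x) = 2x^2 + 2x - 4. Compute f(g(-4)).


g(-4) = 20
f(20) = 63

63


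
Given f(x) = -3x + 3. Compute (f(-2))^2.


f(-2) = 9
(9)^2 = 81

81


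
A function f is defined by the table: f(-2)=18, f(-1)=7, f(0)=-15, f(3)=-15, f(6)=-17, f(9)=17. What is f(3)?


Reading from the table at x = 3

-15


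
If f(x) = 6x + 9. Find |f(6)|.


45


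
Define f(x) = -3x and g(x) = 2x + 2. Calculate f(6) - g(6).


-32


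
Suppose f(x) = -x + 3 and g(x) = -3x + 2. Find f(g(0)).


1


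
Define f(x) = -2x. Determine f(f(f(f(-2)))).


f(-2) = 4
f(4) = -8
f(-8) = 16
f(16) = -32

-32


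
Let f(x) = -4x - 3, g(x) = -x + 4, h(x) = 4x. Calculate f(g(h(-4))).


h(-4) = -16
g(-16) = 20
f(20) = -83

-83


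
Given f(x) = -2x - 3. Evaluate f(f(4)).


f(4) = -11
f(-11) = 19

19


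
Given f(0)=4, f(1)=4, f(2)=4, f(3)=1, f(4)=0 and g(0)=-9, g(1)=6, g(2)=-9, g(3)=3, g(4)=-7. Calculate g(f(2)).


f(2) = 4
g(4) = -7

-7


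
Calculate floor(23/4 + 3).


23/4 = 5.75
5.75 + 3 = 8.75
floor(8.75) = 8

8


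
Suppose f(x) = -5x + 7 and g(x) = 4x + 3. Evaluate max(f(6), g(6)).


f(6) = -23
g(6) = 27
max = 27

27


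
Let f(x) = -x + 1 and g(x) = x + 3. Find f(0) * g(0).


3


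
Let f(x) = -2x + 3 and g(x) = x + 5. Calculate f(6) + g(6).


f(6) = -9
g(6) = 11
Sum = 2

2


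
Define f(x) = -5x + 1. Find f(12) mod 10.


f(12) = -59
-59 mod 10 = 1

1


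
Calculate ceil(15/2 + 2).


15/2 = 7.5
7.5 + 2 = 9.5
ceil(9.5) = 10

10


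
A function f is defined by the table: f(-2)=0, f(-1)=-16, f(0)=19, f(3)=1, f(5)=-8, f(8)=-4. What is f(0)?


Reading from the table at x = 0

19


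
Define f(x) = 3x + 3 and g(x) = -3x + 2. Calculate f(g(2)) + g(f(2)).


-34


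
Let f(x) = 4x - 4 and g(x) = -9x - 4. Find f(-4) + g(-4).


12


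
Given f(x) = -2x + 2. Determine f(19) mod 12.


f(19) = -36
-36 mod 12 = 0

0


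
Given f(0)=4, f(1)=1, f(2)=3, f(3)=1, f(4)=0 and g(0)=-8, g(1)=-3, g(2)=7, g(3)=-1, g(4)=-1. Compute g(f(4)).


f(4) = 0
g(0) = -8

-8


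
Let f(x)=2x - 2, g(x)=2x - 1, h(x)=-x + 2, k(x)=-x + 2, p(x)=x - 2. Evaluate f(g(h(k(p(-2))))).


p(-2) = -4
k(-4) = 6
h(6) = -4
g(-4) = -9
f(-9) = -20

-20


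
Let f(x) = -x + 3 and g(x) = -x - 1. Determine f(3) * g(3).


f(3) = 0
g(3) = -4
Product = 0

0


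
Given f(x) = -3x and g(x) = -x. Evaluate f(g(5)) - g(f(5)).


f(g(5)) = 15
g(f(5)) = 15
Difference = 0

0


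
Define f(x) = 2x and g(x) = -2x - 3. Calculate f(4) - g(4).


f(4) = 8
g(4) = -11
Difference = 19

19


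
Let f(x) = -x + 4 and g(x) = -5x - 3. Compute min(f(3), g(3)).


f(3) = 1
g(3) = -18
min = -18

-18


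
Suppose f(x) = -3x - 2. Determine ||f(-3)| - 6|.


f(-3) = 7
|7| = 7
|7 - 6| = 1

1


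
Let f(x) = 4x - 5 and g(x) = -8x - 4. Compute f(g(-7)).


203


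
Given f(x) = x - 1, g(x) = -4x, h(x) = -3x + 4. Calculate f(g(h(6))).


h(6) = -14
g(-14) = 56
f(56) = 55

55


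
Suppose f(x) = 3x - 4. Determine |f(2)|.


f(2) = 2
|2| = 2

2


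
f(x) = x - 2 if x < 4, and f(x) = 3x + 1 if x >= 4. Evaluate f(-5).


-5 satisfies x < 4
f(-5) = -7

-7


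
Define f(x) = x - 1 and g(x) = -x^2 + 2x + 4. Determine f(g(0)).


3


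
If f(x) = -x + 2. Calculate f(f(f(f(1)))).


f(1) = 1
f(1) = 1
f(1) = 1
f(1) = 1

1


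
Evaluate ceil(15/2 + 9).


15/2 = 7.5
7.5 + 9 = 16.5
ceil(16.5) = 17

17


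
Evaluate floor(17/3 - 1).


17/3 = 5.6667
5.6667 - 1 = 4.6667
floor(4.6667) = 4

4


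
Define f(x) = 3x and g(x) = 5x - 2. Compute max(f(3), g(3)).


f(3) = 9
g(3) = 13
max = 13

13


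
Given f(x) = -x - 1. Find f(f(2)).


f(2) = -3
f(-3) = 2

2


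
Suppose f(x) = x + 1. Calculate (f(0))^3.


1


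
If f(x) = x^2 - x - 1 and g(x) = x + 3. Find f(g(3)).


29


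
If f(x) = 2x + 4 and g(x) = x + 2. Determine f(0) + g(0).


6


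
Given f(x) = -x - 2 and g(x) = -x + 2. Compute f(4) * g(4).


12


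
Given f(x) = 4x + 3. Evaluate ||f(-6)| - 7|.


f(-6) = -21
|-21| = 21
|21 - 7| = 14

14


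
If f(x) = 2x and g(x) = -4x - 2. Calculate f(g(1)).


-12


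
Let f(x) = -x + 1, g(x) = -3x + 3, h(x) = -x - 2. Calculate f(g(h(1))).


-11


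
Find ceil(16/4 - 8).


16/4 = 4
4 - 8 = -4
ceil(-4) = -4

-4


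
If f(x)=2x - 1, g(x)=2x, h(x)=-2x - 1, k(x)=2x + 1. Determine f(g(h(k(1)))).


-29


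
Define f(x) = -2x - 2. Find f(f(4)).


f(4) = -10
f(-10) = 18

18


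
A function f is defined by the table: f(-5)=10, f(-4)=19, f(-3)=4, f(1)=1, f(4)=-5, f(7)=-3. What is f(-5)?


Reading from the table at x = -5

10


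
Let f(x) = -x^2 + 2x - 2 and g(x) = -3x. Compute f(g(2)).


g(2) = -6
f(-6) = (-1)*(-6)^2 + 2*(-6) - 2 = -50

-50


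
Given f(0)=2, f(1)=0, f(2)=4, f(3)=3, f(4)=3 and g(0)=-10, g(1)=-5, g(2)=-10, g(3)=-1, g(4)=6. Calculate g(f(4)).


f(4) = 3
g(3) = -1

-1


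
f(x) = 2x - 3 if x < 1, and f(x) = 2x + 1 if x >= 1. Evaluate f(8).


8 satisfies x >= 1
f(8) = 17

17


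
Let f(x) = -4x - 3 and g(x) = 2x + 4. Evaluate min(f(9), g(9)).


f(9) = -39
g(9) = 22
min = -39

-39


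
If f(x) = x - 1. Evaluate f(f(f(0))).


-3


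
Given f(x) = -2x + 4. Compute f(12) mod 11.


f(12) = -20
-20 mod 11 = 2

2


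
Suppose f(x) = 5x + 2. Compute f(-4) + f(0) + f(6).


16


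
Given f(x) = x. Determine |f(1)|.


f(1) = 1
|1| = 1

1


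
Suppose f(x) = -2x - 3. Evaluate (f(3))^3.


f(3) = -9
(-9)^3 = -729

-729


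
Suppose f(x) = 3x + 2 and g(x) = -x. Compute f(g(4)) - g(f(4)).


f(g(4)) = -10
g(f(4)) = -14
Difference = 4

4


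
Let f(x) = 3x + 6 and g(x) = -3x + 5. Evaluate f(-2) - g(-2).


f(-2) = 0
g(-2) = 11
Difference = -11

-11


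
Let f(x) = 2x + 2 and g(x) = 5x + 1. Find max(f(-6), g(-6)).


-10


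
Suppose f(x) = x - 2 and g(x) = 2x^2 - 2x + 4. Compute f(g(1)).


2


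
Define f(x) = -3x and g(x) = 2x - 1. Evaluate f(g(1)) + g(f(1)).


f(g(1)) = -3
g(f(1)) = -7
Sum = -10

-10


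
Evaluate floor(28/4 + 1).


28/4 = 7
7 + 1 = 8
floor(8) = 8

8


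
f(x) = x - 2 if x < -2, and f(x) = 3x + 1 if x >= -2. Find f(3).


3 satisfies x >= -2
f(3) = 10

10


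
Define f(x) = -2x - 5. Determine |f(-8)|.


f(-8) = 11
|11| = 11

11


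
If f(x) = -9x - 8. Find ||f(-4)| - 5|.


23


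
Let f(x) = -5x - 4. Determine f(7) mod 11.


f(7) = -39
-39 mod 11 = 5

5


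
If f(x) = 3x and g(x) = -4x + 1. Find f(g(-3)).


g(-3) = 13
f(13) = 39

39


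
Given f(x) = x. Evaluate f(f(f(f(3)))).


f(3) = 3
f(3) = 3
f(3) = 3
f(3) = 3

3


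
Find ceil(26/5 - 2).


26/5 = 5.2
5.2 - 2 = 3.2
ceil(3.2) = 4

4


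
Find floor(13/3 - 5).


13/3 = 4.3333
4.3333 - 5 = -0.6667
floor(-0.6667) = -1

-1


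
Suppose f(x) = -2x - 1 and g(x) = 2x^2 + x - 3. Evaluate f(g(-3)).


g(-3) = 12
f(12) = -25

-25


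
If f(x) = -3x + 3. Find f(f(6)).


f(6) = -15
f(-15) = 48

48


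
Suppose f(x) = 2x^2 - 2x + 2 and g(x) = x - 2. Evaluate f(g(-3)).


g(-3) = -5
f(-5) = 2*(-5)^2 - 2*(-5) + 2 = 62

62


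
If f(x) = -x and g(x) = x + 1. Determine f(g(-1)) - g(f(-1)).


-2


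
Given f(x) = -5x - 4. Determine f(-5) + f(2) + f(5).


f(-5) = 21
f(2) = -14
f(5) = -29
Sum = -22

-22


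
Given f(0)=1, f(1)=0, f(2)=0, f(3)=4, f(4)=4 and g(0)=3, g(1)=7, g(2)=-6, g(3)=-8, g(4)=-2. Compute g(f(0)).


f(0) = 1
g(1) = 7

7


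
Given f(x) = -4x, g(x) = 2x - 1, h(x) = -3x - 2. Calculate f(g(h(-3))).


h(-3) = 7
g(7) = 13
f(13) = -52

-52


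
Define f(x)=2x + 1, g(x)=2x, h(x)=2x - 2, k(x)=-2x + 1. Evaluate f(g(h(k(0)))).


1


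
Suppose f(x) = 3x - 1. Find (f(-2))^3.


f(-2) = -7
(-7)^3 = -343

-343


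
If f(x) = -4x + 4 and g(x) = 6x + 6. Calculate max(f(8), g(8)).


f(8) = -28
g(8) = 54
max = 54

54


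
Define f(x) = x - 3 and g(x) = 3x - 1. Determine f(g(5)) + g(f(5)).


16


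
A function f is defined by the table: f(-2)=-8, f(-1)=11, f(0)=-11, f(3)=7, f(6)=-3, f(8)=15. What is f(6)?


Reading from the table at x = 6

-3
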